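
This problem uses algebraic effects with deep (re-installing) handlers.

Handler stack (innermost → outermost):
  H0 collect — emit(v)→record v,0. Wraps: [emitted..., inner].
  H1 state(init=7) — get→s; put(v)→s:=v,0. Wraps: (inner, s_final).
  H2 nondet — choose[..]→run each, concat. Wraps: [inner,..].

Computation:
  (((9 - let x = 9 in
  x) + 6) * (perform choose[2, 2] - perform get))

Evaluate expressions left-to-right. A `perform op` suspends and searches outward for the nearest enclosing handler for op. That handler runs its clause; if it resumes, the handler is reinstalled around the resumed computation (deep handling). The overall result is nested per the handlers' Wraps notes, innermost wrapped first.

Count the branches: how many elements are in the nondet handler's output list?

Answer: 2

Step-by-step:
choose[2, 2] @ H2
  branch[0] choose=2:
    get @ H1 ⇒ 7
    H0 returns [-30]
    H1 returns ([-30], 7)
    H2 returns [([-30], 7)]
  branch[1] choose=2:
    get @ H1 ⇒ 7
    H0 returns [-30]
    H1 returns ([-30], 7)
    H2 returns [([-30], 7)]
= [([-30], 7), ([-30], 7)]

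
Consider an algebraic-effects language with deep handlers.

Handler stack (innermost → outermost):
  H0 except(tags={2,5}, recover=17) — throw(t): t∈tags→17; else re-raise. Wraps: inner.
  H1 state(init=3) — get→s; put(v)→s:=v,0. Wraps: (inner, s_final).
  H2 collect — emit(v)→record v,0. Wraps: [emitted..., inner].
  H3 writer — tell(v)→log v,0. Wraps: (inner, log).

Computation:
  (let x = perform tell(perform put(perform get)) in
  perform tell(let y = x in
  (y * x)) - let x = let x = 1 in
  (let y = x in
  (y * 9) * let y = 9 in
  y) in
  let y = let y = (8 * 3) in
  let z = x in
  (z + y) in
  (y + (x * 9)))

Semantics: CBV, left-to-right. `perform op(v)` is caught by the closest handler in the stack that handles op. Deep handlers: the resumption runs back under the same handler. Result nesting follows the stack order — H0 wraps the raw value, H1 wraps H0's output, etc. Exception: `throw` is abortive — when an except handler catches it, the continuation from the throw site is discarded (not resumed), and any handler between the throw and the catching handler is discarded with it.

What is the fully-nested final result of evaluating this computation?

Step-by-step:
get @ H1 ⇒ 3
put(3) @ H1 ⇒ s:=3
tell(0) @ H3 ⇒ log+=0
tell(0) @ H3 ⇒ log+=0
H0 returns -834
H1 returns (-834, 3)
H2 returns [(-834, 3)]
H3 returns ([(-834, 3)], (0, 0))
= ([(-834, 3)], (0, 0))

Answer: ([(-834, 3)], (0, 0))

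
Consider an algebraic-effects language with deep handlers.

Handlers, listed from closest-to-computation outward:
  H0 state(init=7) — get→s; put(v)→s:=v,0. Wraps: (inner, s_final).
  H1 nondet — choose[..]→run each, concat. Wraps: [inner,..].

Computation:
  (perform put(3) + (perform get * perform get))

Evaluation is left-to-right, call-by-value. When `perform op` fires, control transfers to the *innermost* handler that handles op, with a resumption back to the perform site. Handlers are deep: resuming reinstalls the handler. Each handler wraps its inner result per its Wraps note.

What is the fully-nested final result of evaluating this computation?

Answer: [(9, 3)]

Step-by-step:
put(3) @ H0 ⇒ s:=3
get @ H0 ⇒ 3
get @ H0 ⇒ 3
H0 returns (9, 3)
H1 returns [(9, 3)]
= [(9, 3)]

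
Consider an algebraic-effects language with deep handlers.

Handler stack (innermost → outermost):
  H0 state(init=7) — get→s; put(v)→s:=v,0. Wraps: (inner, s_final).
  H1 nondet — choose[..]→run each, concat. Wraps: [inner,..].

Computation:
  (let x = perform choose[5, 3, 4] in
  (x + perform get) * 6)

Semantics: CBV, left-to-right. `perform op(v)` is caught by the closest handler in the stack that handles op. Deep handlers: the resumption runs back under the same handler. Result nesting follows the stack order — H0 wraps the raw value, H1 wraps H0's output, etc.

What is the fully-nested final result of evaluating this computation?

Step-by-step:
choose[5, 3, 4] @ H1
  branch[0] choose=5:
    get @ H0 ⇒ 7
    H0 returns (72, 7)
    H1 returns [(72, 7)]
  branch[1] choose=3:
    get @ H0 ⇒ 7
    H0 returns (60, 7)
    H1 returns [(60, 7)]
  branch[2] choose=4:
    get @ H0 ⇒ 7
    H0 returns (66, 7)
    H1 returns [(66, 7)]
= [(72, 7), (60, 7), (66, 7)]

Answer: [(72, 7), (60, 7), (66, 7)]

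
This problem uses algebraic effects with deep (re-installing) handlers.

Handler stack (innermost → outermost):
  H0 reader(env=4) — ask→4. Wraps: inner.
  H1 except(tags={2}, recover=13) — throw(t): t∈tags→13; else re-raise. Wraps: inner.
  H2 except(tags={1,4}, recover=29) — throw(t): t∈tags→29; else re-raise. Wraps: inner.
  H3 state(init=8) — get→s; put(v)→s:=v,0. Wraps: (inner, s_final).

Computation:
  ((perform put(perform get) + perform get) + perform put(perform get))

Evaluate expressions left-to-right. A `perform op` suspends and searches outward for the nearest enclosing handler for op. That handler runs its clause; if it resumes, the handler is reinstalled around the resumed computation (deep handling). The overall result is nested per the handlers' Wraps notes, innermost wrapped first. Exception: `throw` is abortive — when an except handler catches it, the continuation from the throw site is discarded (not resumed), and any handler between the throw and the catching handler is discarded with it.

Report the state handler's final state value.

Answer: 8

Working:
get @ H3 ⇒ 8
put(8) @ H3 ⇒ s:=8
get @ H3 ⇒ 8
get @ H3 ⇒ 8
put(8) @ H3 ⇒ s:=8
H0 returns 8
H1 returns 8
H2 returns 8
H3 returns (8, 8)
= (8, 8)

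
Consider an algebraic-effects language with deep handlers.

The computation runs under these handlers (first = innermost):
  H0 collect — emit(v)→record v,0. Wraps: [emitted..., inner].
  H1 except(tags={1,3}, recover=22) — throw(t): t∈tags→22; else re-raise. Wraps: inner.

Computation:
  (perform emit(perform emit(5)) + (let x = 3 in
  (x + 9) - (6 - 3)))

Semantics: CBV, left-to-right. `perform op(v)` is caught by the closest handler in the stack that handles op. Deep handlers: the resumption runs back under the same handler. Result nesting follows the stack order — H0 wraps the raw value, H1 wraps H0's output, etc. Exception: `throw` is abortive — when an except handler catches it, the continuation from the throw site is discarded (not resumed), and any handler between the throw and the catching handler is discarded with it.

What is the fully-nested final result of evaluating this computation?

Evaluation trace:
emit(5) @ H0 ⇒ out+=5
emit(0) @ H0 ⇒ out+=0
H0 returns [5, 0, 9]
H1 returns [5, 0, 9]
= [5, 0, 9]

Answer: [5, 0, 9]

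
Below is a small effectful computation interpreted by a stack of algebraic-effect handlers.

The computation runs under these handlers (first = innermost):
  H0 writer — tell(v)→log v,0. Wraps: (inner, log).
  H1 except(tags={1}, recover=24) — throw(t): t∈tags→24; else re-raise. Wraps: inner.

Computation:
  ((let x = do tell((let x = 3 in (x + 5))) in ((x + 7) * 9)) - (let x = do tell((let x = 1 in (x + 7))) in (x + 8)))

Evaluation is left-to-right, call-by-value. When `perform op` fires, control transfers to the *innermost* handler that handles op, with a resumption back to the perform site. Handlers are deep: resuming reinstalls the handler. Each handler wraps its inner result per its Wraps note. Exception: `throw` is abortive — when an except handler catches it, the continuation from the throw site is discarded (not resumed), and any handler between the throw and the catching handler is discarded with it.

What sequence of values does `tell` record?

Evaluation trace:
tell(8) @ H0 ⇒ log+=8
tell(8) @ H0 ⇒ log+=8
H0 returns (55, (8, 8))
H1 returns (55, (8, 8))
= (55, (8, 8))

Answer: (8, 8)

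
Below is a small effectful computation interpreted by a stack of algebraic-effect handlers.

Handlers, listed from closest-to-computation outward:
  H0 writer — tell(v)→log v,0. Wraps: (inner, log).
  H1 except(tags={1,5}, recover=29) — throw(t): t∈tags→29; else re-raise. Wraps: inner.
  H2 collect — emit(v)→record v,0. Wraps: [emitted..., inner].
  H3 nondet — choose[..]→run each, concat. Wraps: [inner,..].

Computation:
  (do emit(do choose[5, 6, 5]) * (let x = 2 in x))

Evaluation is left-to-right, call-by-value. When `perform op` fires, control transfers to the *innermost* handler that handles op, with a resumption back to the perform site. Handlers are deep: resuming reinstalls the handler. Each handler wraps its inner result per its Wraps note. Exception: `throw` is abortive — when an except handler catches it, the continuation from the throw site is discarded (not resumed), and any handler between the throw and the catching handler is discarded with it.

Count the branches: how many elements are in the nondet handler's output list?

Answer: 3

Working:
choose[5, 6, 5] @ H3
  branch[0] choose=5:
    emit(5) @ H2 ⇒ out+=5
    H0 returns (0, ())
    H1 returns (0, ())
    H2 returns [5, (0, ())]
    H3 returns [[5, (0, ())]]
  branch[1] choose=6:
    emit(6) @ H2 ⇒ out+=6
    H0 returns (0, ())
    H1 returns (0, ())
    H2 returns [6, (0, ())]
    H3 returns [[6, (0, ())]]
  branch[2] choose=5:
    emit(5) @ H2 ⇒ out+=5
    H0 returns (0, ())
    H1 returns (0, ())
    H2 returns [5, (0, ())]
    H3 returns [[5, (0, ())]]
= [[5, (0, ())], [6, (0, ())], [5, (0, ())]]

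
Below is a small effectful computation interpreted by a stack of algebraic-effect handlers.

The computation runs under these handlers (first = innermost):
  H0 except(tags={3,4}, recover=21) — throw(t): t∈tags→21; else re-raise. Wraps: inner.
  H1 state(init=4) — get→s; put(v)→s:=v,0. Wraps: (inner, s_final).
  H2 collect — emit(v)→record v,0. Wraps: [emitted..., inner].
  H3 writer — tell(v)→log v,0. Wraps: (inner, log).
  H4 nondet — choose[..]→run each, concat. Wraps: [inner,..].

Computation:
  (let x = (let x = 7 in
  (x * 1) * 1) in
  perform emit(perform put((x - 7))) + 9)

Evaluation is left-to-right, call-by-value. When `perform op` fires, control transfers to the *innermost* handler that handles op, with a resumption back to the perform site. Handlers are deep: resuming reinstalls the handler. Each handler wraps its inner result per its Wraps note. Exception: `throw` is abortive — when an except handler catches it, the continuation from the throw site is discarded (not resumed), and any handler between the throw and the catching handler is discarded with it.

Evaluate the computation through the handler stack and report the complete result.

Answer: [([0, (9, 0)], ())]

Step-by-step:
put(0) @ H1 ⇒ s:=0
emit(0) @ H2 ⇒ out+=0
H0 returns 9
H1 returns (9, 0)
H2 returns [0, (9, 0)]
H3 returns ([0, (9, 0)], ())
H4 returns [([0, (9, 0)], ())]
= [([0, (9, 0)], ())]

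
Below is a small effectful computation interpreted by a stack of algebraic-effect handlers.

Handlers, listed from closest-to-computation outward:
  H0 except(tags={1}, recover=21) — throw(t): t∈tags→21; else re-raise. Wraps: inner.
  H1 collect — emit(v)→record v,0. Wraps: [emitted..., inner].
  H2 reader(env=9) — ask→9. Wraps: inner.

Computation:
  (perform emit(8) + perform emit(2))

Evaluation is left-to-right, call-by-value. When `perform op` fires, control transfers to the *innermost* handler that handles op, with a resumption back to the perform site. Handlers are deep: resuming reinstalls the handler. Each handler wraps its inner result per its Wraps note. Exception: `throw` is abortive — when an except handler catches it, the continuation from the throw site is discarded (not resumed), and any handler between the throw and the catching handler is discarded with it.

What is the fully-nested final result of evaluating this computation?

Working:
emit(8) @ H1 ⇒ out+=8
emit(2) @ H1 ⇒ out+=2
H0 returns 0
H1 returns [8, 2, 0]
H2 returns [8, 2, 0]
= [8, 2, 0]

Answer: [8, 2, 0]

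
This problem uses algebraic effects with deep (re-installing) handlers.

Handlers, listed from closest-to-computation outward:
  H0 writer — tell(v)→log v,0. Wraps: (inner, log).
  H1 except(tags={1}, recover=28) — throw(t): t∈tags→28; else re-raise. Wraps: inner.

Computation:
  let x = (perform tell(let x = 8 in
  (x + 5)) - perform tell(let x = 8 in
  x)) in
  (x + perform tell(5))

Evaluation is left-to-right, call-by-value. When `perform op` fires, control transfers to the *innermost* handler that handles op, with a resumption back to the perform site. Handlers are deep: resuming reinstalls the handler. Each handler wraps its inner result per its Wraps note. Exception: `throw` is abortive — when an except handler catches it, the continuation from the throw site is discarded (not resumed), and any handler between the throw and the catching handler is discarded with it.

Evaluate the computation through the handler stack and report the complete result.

Answer: (0, (13, 8, 5))

Working:
tell(13) @ H0 ⇒ log+=13
tell(8) @ H0 ⇒ log+=8
tell(5) @ H0 ⇒ log+=5
H0 returns (0, (13, 8, 5))
H1 returns (0, (13, 8, 5))
= (0, (13, 8, 5))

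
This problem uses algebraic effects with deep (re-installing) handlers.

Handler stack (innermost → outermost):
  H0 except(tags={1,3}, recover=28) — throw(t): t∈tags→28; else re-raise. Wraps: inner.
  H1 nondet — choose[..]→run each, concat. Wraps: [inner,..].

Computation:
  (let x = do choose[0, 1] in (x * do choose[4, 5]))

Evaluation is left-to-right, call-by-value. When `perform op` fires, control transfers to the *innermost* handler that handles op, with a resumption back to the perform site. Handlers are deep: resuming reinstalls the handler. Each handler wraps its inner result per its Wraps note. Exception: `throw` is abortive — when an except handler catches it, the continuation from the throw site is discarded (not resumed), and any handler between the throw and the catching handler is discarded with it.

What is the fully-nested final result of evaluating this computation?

Answer: [0, 0, 4, 5]

Evaluation trace:
choose[0, 1] @ H1
  branch[0] choose=0:
    choose[4, 5] @ H1
      branch[0] choose=4:
        H0 returns 0
        H1 returns [0]
      branch[1] choose=5:
        H0 returns 0
        H1 returns [0]
  branch[1] choose=1:
    choose[4, 5] @ H1
      branch[0] choose=4:
        H0 returns 4
        H1 returns [4]
      branch[1] choose=5:
        H0 returns 5
        H1 returns [5]
= [0, 0, 4, 5]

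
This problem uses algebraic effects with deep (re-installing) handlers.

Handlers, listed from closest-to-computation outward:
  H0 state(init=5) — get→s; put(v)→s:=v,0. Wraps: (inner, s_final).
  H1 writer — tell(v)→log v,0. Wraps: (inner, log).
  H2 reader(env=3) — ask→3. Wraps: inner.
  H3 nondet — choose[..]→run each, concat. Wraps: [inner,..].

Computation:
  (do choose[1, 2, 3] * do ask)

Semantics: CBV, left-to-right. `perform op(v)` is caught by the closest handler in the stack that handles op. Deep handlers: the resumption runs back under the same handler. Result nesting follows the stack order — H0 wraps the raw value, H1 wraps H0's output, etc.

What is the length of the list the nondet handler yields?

Working:
choose[1, 2, 3] @ H3
  branch[0] choose=1:
    ask @ H2 ⇒ 3
    H0 returns (3, 5)
    H1 returns ((3, 5), ())
    H2 returns ((3, 5), ())
    H3 returns [((3, 5), ())]
  branch[1] choose=2:
    ask @ H2 ⇒ 3
    H0 returns (6, 5)
    H1 returns ((6, 5), ())
    H2 returns ((6, 5), ())
    H3 returns [((6, 5), ())]
  branch[2] choose=3:
    ask @ H2 ⇒ 3
    H0 returns (9, 5)
    H1 returns ((9, 5), ())
    H2 returns ((9, 5), ())
    H3 returns [((9, 5), ())]
= [((3, 5), ()), ((6, 5), ()), ((9, 5), ())]

Answer: 3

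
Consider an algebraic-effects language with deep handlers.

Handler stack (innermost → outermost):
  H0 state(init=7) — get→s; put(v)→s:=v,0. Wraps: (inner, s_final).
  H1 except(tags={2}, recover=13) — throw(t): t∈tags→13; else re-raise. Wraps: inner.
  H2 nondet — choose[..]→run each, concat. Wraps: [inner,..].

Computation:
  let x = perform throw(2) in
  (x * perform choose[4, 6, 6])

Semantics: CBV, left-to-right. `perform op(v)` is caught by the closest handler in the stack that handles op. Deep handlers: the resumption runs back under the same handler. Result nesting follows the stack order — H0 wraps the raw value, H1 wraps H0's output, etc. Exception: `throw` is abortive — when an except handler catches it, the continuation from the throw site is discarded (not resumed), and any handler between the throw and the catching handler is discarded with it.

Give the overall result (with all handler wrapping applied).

Evaluation trace:
throw(2) @ H1 caught ⇒ 13
H2 returns [13]
= [13]

Answer: [13]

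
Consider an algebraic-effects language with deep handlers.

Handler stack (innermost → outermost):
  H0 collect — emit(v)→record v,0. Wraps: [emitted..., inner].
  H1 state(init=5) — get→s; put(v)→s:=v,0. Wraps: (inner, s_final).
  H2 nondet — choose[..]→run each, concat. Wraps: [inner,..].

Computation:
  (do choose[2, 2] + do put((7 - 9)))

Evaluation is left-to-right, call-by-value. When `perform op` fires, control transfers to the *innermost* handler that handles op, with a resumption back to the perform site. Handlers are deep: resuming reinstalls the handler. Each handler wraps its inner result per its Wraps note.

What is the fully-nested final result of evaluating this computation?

Step-by-step:
choose[2, 2] @ H2
  branch[0] choose=2:
    put(-2) @ H1 ⇒ s:=-2
    H0 returns [2]
    H1 returns ([2], -2)
    H2 returns [([2], -2)]
  branch[1] choose=2:
    put(-2) @ H1 ⇒ s:=-2
    H0 returns [2]
    H1 returns ([2], -2)
    H2 returns [([2], -2)]
= [([2], -2), ([2], -2)]

Answer: [([2], -2), ([2], -2)]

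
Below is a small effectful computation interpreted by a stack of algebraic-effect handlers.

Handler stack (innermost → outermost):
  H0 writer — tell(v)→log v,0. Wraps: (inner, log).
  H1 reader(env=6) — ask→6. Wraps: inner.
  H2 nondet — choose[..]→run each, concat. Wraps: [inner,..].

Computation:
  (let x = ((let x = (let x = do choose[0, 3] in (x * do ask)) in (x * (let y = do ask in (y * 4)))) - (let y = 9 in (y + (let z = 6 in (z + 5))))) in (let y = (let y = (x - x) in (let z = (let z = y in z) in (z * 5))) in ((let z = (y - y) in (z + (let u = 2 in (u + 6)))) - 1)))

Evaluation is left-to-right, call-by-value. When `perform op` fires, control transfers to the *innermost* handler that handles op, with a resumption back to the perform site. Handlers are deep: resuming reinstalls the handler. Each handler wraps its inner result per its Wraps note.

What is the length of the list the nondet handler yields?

Evaluation trace:
choose[0, 3] @ H2
  branch[0] choose=0:
    ask @ H1 ⇒ 6
    ask @ H1 ⇒ 6
    H0 returns (7, ())
    H1 returns (7, ())
    H2 returns [(7, ())]
  branch[1] choose=3:
    ask @ H1 ⇒ 6
    ask @ H1 ⇒ 6
    H0 returns (7, ())
    H1 returns (7, ())
    H2 returns [(7, ())]
= [(7, ()), (7, ())]

Answer: 2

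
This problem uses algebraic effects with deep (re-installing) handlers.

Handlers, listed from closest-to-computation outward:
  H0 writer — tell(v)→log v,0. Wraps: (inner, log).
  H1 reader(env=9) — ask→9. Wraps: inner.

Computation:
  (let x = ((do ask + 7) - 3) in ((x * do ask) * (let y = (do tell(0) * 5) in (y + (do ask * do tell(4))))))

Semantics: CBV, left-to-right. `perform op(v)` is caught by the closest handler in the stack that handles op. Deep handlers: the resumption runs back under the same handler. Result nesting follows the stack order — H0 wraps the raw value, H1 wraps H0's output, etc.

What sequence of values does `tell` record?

Working:
ask @ H1 ⇒ 9
ask @ H1 ⇒ 9
tell(0) @ H0 ⇒ log+=0
ask @ H1 ⇒ 9
tell(4) @ H0 ⇒ log+=4
H0 returns (0, (0, 4))
H1 returns (0, (0, 4))
= (0, (0, 4))

Answer: (0, 4)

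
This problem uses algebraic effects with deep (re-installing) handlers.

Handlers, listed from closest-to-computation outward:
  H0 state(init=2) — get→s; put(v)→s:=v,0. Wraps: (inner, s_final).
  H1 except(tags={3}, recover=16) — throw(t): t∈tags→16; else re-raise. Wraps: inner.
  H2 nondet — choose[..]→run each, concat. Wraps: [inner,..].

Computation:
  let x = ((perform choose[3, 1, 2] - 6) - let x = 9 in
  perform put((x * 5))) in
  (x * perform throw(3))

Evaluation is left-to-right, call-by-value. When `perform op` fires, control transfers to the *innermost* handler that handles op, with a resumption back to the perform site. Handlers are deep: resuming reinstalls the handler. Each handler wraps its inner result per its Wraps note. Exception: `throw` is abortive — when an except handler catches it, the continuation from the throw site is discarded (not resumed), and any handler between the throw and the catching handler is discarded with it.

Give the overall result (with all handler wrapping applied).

Answer: [16, 16, 16]

Step-by-step:
choose[3, 1, 2] @ H2
  branch[0] choose=3:
    put(45) @ H0 ⇒ s:=45
    throw(3) @ H1 caught ⇒ 16
    H2 returns [16]
  branch[1] choose=1:
    put(45) @ H0 ⇒ s:=45
    throw(3) @ H1 caught ⇒ 16
    H2 returns [16]
  branch[2] choose=2:
    put(45) @ H0 ⇒ s:=45
    throw(3) @ H1 caught ⇒ 16
    H2 returns [16]
= [16, 16, 16]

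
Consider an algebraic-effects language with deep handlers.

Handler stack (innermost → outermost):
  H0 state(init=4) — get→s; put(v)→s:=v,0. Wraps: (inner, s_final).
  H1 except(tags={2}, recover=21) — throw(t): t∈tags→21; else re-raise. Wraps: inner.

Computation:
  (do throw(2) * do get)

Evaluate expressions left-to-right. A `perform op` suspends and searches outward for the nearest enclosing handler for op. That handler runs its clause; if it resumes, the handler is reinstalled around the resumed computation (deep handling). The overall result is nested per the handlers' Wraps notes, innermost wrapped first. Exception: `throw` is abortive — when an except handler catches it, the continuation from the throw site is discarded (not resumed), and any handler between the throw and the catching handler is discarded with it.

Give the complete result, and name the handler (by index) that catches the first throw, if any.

Answer: 21 ; first throw caught by: H1

Evaluation trace:
throw(2) @ H1 caught ⇒ 21
= 21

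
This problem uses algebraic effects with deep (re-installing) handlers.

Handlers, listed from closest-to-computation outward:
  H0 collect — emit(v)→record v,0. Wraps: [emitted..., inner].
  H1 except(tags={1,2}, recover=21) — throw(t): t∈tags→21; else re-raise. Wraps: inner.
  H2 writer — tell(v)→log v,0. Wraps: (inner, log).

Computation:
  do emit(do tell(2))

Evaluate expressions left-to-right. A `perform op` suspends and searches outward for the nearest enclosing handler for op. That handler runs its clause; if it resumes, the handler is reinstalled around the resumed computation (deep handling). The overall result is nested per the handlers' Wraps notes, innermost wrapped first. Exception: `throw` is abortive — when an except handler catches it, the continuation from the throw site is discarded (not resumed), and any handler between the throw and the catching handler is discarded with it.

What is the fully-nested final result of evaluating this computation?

Answer: ([0, 0], (2))

Step-by-step:
tell(2) @ H2 ⇒ log+=2
emit(0) @ H0 ⇒ out+=0
H0 returns [0, 0]
H1 returns [0, 0]
H2 returns ([0, 0], (2))
= ([0, 0], (2))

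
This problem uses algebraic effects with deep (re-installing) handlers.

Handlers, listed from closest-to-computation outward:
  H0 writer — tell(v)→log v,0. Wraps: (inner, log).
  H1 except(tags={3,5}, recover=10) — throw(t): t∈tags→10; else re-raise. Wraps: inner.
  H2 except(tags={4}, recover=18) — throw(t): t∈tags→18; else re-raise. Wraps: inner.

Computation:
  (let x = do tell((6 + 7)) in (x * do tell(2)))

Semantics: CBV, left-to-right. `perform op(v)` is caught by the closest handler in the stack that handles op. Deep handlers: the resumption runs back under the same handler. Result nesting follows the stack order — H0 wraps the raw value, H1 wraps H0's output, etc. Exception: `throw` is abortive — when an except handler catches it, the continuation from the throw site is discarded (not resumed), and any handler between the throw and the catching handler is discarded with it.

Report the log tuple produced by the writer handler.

Answer: (13, 2)

Working:
tell(13) @ H0 ⇒ log+=13
tell(2) @ H0 ⇒ log+=2
H0 returns (0, (13, 2))
H1 returns (0, (13, 2))
H2 returns (0, (13, 2))
= (0, (13, 2))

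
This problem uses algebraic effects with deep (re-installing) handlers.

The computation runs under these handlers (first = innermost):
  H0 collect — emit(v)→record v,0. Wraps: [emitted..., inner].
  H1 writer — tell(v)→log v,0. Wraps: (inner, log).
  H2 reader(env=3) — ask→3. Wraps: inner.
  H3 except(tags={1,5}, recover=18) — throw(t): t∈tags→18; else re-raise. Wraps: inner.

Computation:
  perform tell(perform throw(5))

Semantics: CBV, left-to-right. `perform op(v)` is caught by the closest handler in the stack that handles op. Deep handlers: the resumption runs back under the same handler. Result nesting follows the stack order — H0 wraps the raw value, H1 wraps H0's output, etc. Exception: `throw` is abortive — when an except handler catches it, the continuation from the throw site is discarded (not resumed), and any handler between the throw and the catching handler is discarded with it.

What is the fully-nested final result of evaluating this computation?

Answer: 18

Working:
throw(5) @ H3 caught ⇒ 18
= 18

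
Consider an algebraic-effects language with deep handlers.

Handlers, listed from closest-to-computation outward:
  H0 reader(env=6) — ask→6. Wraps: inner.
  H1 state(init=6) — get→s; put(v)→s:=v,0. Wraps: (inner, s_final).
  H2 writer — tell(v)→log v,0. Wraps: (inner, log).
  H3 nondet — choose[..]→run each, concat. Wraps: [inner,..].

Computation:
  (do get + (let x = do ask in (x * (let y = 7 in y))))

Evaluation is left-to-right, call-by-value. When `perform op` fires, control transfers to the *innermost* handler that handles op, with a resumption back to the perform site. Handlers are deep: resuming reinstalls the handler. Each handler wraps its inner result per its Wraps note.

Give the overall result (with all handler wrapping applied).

Answer: [((48, 6), ())]

Step-by-step:
get @ H1 ⇒ 6
ask @ H0 ⇒ 6
H0 returns 48
H1 returns (48, 6)
H2 returns ((48, 6), ())
H3 returns [((48, 6), ())]
= [((48, 6), ())]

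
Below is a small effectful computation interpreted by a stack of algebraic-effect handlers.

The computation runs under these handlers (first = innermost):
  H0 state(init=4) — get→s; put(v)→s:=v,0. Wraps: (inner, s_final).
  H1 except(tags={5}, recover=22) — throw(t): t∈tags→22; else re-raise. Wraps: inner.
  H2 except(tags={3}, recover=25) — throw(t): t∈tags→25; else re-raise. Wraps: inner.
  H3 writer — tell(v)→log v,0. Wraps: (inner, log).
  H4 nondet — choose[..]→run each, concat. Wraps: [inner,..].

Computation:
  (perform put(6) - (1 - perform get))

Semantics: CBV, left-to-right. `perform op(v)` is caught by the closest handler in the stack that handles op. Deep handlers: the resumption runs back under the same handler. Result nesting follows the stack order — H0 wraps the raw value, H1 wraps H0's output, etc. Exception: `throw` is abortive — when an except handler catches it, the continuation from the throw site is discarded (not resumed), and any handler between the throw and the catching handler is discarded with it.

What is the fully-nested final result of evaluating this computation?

Evaluation trace:
put(6) @ H0 ⇒ s:=6
get @ H0 ⇒ 6
H0 returns (5, 6)
H1 returns (5, 6)
H2 returns (5, 6)
H3 returns ((5, 6), ())
H4 returns [((5, 6), ())]
= [((5, 6), ())]

Answer: [((5, 6), ())]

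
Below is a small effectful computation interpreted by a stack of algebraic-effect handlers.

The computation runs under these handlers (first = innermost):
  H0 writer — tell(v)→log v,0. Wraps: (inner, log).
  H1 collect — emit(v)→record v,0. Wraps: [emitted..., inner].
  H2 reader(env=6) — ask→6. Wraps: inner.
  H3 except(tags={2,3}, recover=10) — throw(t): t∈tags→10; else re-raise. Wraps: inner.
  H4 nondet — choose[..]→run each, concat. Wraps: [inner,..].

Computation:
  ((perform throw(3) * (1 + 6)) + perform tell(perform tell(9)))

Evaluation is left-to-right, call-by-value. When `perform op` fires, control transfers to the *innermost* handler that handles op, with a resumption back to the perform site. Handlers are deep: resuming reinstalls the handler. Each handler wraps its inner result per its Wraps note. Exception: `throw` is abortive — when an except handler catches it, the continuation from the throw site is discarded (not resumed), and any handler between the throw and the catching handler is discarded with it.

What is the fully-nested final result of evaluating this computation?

Answer: [10]

Working:
throw(3) @ H3 caught ⇒ 10
H4 returns [10]
= [10]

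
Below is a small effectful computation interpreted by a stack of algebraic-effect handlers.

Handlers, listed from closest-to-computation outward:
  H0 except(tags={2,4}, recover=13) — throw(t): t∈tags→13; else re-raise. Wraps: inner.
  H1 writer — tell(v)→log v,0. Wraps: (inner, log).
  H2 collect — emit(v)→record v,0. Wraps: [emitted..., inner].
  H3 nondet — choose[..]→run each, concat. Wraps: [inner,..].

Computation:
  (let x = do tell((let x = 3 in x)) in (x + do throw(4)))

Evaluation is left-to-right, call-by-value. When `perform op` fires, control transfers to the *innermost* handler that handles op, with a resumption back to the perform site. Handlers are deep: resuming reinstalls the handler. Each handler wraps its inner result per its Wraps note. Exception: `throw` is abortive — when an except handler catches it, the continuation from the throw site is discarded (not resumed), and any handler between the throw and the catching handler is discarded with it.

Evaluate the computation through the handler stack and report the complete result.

Evaluation trace:
tell(3) @ H1 ⇒ log+=3
throw(4) @ H0 caught ⇒ 13
H1 returns (13, (3))
H2 returns [(13, (3))]
H3 returns [[(13, (3))]]
= [[(13, (3))]]

Answer: [[(13, (3))]]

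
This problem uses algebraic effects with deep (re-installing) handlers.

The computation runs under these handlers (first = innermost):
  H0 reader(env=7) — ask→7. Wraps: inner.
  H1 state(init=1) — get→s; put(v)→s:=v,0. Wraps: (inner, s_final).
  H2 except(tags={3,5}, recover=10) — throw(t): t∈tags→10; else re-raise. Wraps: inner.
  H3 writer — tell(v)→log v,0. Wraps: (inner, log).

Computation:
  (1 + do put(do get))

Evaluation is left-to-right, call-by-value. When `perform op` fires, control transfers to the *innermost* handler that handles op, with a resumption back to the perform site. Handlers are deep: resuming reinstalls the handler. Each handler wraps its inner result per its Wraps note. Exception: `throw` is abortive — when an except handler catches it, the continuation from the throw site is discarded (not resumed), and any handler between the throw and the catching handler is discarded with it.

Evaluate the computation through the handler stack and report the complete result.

Answer: ((1, 1), ())

Evaluation trace:
get @ H1 ⇒ 1
put(1) @ H1 ⇒ s:=1
H0 returns 1
H1 returns (1, 1)
H2 returns (1, 1)
H3 returns ((1, 1), ())
= ((1, 1), ())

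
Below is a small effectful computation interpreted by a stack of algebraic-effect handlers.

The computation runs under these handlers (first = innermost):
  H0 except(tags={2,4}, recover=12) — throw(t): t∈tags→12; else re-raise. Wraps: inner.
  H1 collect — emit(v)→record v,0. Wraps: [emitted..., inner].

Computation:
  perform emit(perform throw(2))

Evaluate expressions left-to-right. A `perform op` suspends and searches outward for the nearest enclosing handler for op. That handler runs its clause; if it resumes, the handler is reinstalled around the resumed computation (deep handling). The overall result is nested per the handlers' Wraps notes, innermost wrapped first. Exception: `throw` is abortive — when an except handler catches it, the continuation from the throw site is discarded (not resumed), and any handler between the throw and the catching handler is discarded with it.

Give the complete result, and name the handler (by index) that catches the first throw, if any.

Step-by-step:
throw(2) @ H0 caught ⇒ 12
H1 returns [12]
= [12]

Answer: [12] ; first throw caught by: H0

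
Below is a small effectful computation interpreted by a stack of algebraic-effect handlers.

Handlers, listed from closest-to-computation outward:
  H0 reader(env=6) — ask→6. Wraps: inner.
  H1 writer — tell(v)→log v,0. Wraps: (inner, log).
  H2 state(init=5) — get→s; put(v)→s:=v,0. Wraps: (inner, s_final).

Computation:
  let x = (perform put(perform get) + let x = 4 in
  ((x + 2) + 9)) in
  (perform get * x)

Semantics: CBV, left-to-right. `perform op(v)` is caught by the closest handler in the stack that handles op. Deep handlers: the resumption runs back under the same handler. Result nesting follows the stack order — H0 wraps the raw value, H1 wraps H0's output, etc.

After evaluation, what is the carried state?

Step-by-step:
get @ H2 ⇒ 5
put(5) @ H2 ⇒ s:=5
get @ H2 ⇒ 5
H0 returns 75
H1 returns (75, ())
H2 returns ((75, ()), 5)
= ((75, ()), 5)

Answer: 5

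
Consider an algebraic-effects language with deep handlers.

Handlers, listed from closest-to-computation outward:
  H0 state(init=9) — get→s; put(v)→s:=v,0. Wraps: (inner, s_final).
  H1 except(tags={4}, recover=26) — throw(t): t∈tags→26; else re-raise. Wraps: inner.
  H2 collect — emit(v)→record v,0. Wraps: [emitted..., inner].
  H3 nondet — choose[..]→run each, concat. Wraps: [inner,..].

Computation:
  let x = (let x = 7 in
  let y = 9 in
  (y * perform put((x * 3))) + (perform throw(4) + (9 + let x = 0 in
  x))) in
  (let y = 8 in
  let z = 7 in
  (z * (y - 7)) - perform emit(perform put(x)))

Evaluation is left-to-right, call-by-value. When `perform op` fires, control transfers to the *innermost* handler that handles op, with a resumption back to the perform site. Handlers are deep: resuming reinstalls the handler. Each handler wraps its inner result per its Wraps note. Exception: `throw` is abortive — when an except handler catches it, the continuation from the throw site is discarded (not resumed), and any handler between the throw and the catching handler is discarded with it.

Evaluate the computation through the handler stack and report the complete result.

Answer: [[26]]

Working:
put(21) @ H0 ⇒ s:=21
throw(4) @ H1 caught ⇒ 26
H2 returns [26]
H3 returns [[26]]
= [[26]]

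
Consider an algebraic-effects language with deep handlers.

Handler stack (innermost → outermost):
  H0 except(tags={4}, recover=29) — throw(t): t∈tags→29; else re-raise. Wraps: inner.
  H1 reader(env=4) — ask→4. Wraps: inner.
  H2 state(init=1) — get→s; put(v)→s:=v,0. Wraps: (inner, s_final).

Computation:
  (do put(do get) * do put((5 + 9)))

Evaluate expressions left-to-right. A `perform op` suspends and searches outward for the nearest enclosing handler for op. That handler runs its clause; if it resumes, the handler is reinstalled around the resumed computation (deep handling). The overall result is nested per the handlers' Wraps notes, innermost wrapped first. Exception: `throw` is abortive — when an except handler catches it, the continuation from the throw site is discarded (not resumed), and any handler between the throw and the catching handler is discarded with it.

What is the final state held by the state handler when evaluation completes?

Working:
get @ H2 ⇒ 1
put(1) @ H2 ⇒ s:=1
put(14) @ H2 ⇒ s:=14
H0 returns 0
H1 returns 0
H2 returns (0, 14)
= (0, 14)

Answer: 14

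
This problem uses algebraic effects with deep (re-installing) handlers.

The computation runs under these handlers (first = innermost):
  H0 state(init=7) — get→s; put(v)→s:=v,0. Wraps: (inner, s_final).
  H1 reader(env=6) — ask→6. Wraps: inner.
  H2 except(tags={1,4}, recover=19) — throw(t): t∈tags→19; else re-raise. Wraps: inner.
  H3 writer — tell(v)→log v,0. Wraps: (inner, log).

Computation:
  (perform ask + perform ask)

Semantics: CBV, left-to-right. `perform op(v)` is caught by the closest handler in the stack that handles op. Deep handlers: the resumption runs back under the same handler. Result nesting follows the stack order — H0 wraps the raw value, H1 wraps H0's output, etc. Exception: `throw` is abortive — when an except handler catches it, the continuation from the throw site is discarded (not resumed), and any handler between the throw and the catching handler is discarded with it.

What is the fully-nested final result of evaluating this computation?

Answer: ((12, 7), ())

Working:
ask @ H1 ⇒ 6
ask @ H1 ⇒ 6
H0 returns (12, 7)
H1 returns (12, 7)
H2 returns (12, 7)
H3 returns ((12, 7), ())
= ((12, 7), ())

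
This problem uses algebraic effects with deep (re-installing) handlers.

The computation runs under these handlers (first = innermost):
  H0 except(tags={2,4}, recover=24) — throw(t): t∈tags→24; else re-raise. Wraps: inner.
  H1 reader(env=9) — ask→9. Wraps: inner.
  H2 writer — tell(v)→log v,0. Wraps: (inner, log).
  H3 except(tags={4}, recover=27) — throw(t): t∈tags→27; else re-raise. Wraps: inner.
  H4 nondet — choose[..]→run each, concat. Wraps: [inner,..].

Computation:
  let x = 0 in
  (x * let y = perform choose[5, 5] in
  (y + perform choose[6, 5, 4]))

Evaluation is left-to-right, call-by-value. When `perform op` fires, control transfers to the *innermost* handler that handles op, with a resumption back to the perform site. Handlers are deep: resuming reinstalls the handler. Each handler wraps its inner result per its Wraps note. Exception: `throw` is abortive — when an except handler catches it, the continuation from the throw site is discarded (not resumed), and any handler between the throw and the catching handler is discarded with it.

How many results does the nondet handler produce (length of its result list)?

Answer: 6

Evaluation trace:
choose[5, 5] @ H4
  branch[0] choose=5:
    choose[6, 5, 4] @ H4
      branch[0] choose=6:
        H0 returns 0
        H1 returns 0
        H2 returns (0, ())
        H3 returns (0, ())
        H4 returns [(0, ())]
      branch[1] choose=5:
        H0 returns 0
        H1 returns 0
        H2 returns (0, ())
        H3 returns (0, ())
        H4 returns [(0, ())]
      branch[2] choose=4:
        H0 returns 0
        H1 returns 0
        H2 returns (0, ())
        H3 returns (0, ())
        H4 returns [(0, ())]
  branch[1] choose=5:
    choose[6, 5, 4] @ H4
      branch[0] choose=6:
        H0 returns 0
        H1 returns 0
        H2 returns (0, ())
        H3 returns (0, ())
        H4 returns [(0, ())]
      branch[1] choose=5:
        H0 returns 0
        H1 returns 0
        H2 returns (0, ())
        H3 returns (0, ())
        H4 returns [(0, ())]
      branch[2] choose=4:
        H0 returns 0
        H1 returns 0
        H2 returns (0, ())
        H3 returns (0, ())
        H4 returns [(0, ())]
= [(0, ()), (0, ()), (0, ()), (0, ()), (0, ()), (0, ())]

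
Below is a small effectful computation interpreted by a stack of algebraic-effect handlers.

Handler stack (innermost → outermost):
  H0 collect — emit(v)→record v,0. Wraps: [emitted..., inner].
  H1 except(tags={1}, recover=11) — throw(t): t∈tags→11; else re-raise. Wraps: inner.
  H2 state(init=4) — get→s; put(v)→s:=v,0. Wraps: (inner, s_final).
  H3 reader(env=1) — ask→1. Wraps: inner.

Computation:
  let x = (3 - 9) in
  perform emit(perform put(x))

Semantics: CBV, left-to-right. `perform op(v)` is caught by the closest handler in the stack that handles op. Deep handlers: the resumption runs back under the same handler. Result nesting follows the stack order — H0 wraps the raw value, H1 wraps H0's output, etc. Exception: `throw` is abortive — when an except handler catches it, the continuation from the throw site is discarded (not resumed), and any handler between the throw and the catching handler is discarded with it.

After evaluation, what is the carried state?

Answer: -6

Evaluation trace:
put(-6) @ H2 ⇒ s:=-6
emit(0) @ H0 ⇒ out+=0
H0 returns [0, 0]
H1 returns [0, 0]
H2 returns ([0, 0], -6)
H3 returns ([0, 0], -6)
= ([0, 0], -6)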